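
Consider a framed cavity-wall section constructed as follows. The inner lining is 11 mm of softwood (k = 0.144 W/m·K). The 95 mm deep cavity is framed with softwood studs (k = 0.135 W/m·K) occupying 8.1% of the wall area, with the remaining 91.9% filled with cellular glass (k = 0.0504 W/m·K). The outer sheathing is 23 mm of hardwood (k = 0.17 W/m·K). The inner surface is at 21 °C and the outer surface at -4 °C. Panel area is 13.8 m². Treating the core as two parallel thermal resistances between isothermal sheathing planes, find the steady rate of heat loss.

Sheathing layers in series; stud and cavity paths in parallel between them.
R_inner = 0.011/(0.144×13.8) = 0.005535 K/W
R_stud  = 0.095/(0.135×0.081×13.8) = 0.6295 K/W
R_cav   = 0.095/(0.0504×0.919×13.8) = 0.1486 K/W
1/R_core = 1/R_stud + 1/R_cav → R_core = 0.1202 K/W
R_outer = 0.023/(0.17×13.8) = 0.009804 K/W
R_total = 0.1356 K/W
Q = ΔT/R_total = 25/0.1356

Q ≈ 184 W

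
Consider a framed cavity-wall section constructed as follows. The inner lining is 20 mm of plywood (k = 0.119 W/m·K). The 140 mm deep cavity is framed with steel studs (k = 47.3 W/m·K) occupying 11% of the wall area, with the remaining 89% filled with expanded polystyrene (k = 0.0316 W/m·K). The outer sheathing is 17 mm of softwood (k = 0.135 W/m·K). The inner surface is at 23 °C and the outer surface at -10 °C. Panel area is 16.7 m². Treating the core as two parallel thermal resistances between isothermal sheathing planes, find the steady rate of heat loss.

Sheathing layers in series; stud and cavity paths in parallel between them.
R_inner = 0.02/(0.119×16.7) = 0.01006 K/W
R_stud  = 0.14/(47.3×0.11×16.7) = 0.001611 K/W
R_cav   = 0.14/(0.0316×0.89×16.7) = 0.2981 K/W
1/R_core = 1/R_stud + 1/R_cav → R_core = 0.001603 K/W
R_outer = 0.017/(0.135×16.7) = 0.00754 K/W
R_total = 0.01921 K/W
Q = ΔT/R_total = 33/0.01921

Q ≈ 1720 W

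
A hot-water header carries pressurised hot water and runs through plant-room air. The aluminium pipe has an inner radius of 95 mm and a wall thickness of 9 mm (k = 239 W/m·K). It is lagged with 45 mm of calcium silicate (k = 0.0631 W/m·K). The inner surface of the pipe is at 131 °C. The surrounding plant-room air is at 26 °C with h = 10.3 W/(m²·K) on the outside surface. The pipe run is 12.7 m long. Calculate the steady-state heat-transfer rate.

Per-layer cylindrical resistances, series-summed:
R_aluminium pipe wall = ln(104/95)/(2π×239×12.7) = 4.746×10^-6 K/W
R_calcium silicate = ln(149/104)/(2π×0.0631×12.7) = 0.07141 K/W
R_outer film = 1/(h_o·2πr_oL) = 1/(10.3×2π×0.149×12.7) = 0.008166 K/W
R_total = 0.07958 K/W
Q = ΔT/R_total = 105/0.07958

Q ≈ 1320 W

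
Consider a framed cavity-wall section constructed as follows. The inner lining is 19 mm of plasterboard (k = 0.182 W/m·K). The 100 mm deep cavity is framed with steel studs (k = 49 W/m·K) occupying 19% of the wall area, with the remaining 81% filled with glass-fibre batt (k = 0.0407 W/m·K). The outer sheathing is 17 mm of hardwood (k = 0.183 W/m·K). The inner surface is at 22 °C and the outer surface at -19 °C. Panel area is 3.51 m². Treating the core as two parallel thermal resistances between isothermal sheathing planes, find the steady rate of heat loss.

Q ≈ 692 W

Sheathing layers in series; stud and cavity paths in parallel between them.
R_inner = 0.019/(0.182×3.51) = 0.02974 K/W
R_stud  = 0.1/(49×0.19×3.51) = 0.00306 K/W
R_cav   = 0.1/(0.0407×0.81×3.51) = 0.8642 K/W
1/R_core = 1/R_stud + 1/R_cav → R_core = 0.003049 K/W
R_outer = 0.017/(0.183×3.51) = 0.02647 K/W
R_total = 0.05926 K/W
Q = ΔT/R_total = 41/0.05926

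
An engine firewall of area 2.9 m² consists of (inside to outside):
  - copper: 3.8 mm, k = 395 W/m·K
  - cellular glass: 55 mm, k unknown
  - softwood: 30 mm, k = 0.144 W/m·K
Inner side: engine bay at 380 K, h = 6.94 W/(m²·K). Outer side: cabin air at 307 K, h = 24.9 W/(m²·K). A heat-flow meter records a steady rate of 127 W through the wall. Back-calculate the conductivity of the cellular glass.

Model the wall as resistances in series:
R_inner film = 1/(h_i·A) = 1/(6.94×2.9) = 0.04969 K/W
R_copper = L/(kA) = 0.0038/(395×2.9) = 3.317×10^-6 K/W
R_softwood = L/(kA) = 0.03/(0.144×2.9) = 0.07184 K/W
R_outer film = 1/(h_o·A) = 1/(24.9×2.9) = 0.01385 K/W
Sum of known resistances R_other = 0.1354 K/W
Total R = ΔT/Q = 73/127 = 0.5748 K/W
R_cellular glass = R_total − R_other = 0.4394 K/W
k = L/(R·A) = 0.055/(0.4394×2.9)

k ≈ 0.0432 W/(m·K)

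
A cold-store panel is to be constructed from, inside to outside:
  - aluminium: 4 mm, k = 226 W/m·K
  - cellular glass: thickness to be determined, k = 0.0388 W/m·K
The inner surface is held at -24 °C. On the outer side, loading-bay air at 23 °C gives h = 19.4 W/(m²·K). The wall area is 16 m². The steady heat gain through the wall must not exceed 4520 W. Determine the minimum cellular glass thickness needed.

Series thermal resistances:
R_aluminium = L/(kA) = 0.004/(226×16) = 1.106×10^-6 K/W
R_outer film = 1/(h_o·A) = 1/(19.4×16) = 0.003222 K/W
Sum of the known resistances R_other = 0.003223 K/W
Required total resistance R_tot = ΔT/Q_allow = 47/4520 = 0.0104 K/W
R_cellular glass = R_tot − R_other = 0.007175 K/W
L = R·k·A = 0.007175×0.0388×16

L ≈ 4.45 mm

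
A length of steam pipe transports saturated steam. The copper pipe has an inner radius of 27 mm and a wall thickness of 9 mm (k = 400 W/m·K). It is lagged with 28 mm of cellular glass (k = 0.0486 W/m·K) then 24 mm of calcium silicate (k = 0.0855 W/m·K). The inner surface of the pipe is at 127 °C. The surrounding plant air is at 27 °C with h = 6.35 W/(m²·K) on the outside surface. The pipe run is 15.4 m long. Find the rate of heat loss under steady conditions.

For a radial system each layer contributes R = ln(r_out/r_in)/(2πkL); films add R = 1/(hA).
R_copper pipe wall = ln(36/27)/(2π×400×15.4) = 7.433×10^-6 K/W
R_cellular glass = ln(64/36)/(2π×0.0486×15.4) = 0.1224 K/W
R_calcium silicate = ln(88/64)/(2π×0.0855×15.4) = 0.03849 K/W
R_outer film = 1/(h_o·2πr_oL) = 1/(6.35×2π×0.088×15.4) = 0.01849 K/W
R_total = 0.1793 K/W
Q = ΔT/R_total = 100/0.1793

Q ≈ 558 W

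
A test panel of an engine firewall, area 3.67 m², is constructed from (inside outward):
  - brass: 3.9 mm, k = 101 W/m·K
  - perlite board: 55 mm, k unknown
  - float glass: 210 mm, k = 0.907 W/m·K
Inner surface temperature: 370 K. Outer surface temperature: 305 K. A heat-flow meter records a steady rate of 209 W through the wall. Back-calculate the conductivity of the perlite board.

k ≈ 0.0605 W/(m·K)

Series thermal resistances:
R_brass = L/(kA) = 0.0039/(101×3.67) = 1.052×10^-5 K/W
R_float glass = L/(kA) = 0.21/(0.907×3.67) = 0.06309 K/W
Sum of known resistances R_other = 0.0631 K/W
Total R = ΔT/Q = 65/209 = 0.311 K/W
R_perlite board = R_total − R_other = 0.2479 K/W
k = L/(R·A) = 0.055/(0.2479×3.67)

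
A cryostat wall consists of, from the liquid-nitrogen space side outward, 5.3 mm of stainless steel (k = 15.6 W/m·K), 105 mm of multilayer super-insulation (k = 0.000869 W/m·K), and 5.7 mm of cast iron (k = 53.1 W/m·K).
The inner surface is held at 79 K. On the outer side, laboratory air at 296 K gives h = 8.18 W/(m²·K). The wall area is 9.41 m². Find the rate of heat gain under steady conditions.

Q ≈ 16.9 W

Thermal resistances in series:
R_stainless steel = L/(kA) = 0.0053/(15.6×9.41) = 3.61×10^-5 K/W
R_multilayer super-insulation = L/(kA) = 0.105/(0.000869×9.41) = 12.84 K/W
R_cast iron = L/(kA) = 0.0057/(53.1×9.41) = 1.141×10^-5 K/W
R_outer film = 1/(h_o·A) = 1/(8.18×9.41) = 0.01299 K/W
R_total = 12.85 K/W
Q = ΔT / R_total = 217 / 12.85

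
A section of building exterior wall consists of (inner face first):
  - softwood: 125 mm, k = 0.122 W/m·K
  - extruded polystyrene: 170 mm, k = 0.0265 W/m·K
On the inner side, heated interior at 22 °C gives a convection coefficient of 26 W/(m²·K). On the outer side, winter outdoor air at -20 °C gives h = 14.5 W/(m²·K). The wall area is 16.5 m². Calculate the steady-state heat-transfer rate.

Treating each layer as a thermal resistance in series:
R_inner film = 1/(h_i·A) = 1/(26×16.5) = 0.002331 K/W
R_softwood = L/(kA) = 0.125/(0.122×16.5) = 0.0621 K/W
R_extruded polystyrene = L/(kA) = 0.17/(0.0265×16.5) = 0.3888 K/W
R_outer film = 1/(h_o·A) = 1/(14.5×16.5) = 0.00418 K/W
R_total = 0.4574 K/W
Q = ΔT / R_total = 42 / 0.4574

Q ≈ 91.8 W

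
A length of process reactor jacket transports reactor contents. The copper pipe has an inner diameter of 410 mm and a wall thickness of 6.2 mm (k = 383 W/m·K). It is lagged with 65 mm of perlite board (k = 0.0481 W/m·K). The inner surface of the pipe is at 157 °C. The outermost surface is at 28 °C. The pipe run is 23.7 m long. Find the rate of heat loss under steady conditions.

Q ≈ 3440 W

Per-layer cylindrical resistances, series-summed:
R_copper pipe wall = ln(211.2/205)/(2π×383×23.7) = 5.224×10^-7 K/W
R_perlite board = ln(276.2/211.2)/(2π×0.0481×23.7) = 0.03746 K/W
R_total = 0.03746 K/W
Q = ΔT/R_total = 129/0.03746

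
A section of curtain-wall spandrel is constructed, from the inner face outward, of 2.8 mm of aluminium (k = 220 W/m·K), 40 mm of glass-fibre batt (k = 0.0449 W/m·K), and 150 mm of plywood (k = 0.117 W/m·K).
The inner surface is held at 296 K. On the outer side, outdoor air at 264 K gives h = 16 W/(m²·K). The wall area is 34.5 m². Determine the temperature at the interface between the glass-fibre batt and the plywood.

Series thermal resistances:
R_aluminium = L/(kA) = 0.0028/(220×34.5) = 3.689×10^-7 K/W
R_glass-fibre batt = L/(kA) = 0.04/(0.0449×34.5) = 0.02582 K/W
R_plywood = L/(kA) = 0.15/(0.117×34.5) = 0.03716 K/W
R_outer film = 1/(h_o·A) = 1/(16×34.5) = 0.001812 K/W
R_total = 0.0648 K/W;  Q = ΔT/R_total = 32/0.0648 = 493.9 W
T_interface = T_inner − Q·ΣR(inner→interface) = 296 − 494×0.02582

T ≈ 283 K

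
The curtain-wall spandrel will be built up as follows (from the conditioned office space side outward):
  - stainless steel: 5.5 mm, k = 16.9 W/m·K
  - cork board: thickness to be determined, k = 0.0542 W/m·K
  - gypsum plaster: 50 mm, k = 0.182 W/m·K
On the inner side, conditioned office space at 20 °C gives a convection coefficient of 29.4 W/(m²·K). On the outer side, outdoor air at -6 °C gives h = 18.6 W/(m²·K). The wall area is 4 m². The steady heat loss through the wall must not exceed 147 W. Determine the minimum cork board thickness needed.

L ≈ 18.7 mm

Model the wall as resistances in series:
R_inner film = 1/(h_i·A) = 1/(29.4×4) = 0.008503 K/W
R_stainless steel = L/(kA) = 0.0055/(16.9×4) = 8.136×10^-5 K/W
R_gypsum plaster = L/(kA) = 0.05/(0.182×4) = 0.06868 K/W
R_outer film = 1/(h_o·A) = 1/(18.6×4) = 0.01344 K/W
Sum of the known resistances R_other = 0.09071 K/W
Required total resistance R_tot = ΔT/Q_allow = 26/147 = 0.1769 K/W
R_cork board = R_tot − R_other = 0.08616 K/W
L = R·k·A = 0.08616×0.0542×4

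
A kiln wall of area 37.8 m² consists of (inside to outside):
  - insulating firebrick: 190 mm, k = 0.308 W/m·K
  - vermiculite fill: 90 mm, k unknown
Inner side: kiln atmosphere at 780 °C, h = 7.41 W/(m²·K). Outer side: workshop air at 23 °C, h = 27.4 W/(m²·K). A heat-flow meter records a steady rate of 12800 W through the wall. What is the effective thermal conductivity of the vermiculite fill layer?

k ≈ 0.0622 W/(m·K)

Series thermal resistances:
R_inner film = 1/(h_i·A) = 1/(7.41×37.8) = 0.00357 K/W
R_insulating firebrick = L/(kA) = 0.19/(0.308×37.8) = 0.01632 K/W
R_outer film = 1/(h_o·A) = 1/(27.4×37.8) = 9.655×10^-4 K/W
Sum of known resistances R_other = 0.02086 K/W
Total R = ΔT/Q = 757/12800 = 0.05914 K/W
R_vermiculite fill = R_total − R_other = 0.03829 K/W
k = L/(R·A) = 0.09/(0.03829×37.8)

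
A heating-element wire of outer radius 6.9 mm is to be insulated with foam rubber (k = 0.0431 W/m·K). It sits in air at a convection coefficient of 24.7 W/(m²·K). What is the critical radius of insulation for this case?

r_cr ≈ 1.74 mm

For a cylinder r_cr = k/h = 0.0431/24.7
r_cr = 1.74 mm; since the bare radius (6.9 mm) is above r_cr, any added insulation will reduce heat loss.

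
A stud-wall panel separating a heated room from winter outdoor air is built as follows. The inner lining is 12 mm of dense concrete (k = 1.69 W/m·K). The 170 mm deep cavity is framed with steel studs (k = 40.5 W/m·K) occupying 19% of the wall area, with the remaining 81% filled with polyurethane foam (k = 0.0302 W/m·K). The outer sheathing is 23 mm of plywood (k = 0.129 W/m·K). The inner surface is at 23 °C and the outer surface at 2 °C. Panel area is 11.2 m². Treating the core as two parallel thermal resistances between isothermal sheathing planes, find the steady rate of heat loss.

Q ≈ 1130 W

Sheathing layers in series; stud and cavity paths in parallel between them.
R_inner = 0.012/(1.69×11.2) = 6.34×10^-4 K/W
R_stud  = 0.17/(40.5×0.19×11.2) = 0.001973 K/W
R_cav   = 0.17/(0.0302×0.81×11.2) = 0.6205 K/W
1/R_core = 1/R_stud + 1/R_cav → R_core = 0.001966 K/W
R_outer = 0.023/(0.129×11.2) = 0.01592 K/W
R_total = 0.01852 K/W
Q = ΔT/R_total = 21/0.01852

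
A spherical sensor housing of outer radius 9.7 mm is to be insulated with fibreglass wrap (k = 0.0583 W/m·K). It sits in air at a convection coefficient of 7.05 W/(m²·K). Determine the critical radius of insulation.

r_cr ≈ 16.5 mm

For a sphere r_cr = 2k/h = 2×0.0583/7.05
r_cr = 16.5 mm; since the bare radius (9.7 mm) is below r_cr, adding a thin layer of insulation will *increase* heat loss.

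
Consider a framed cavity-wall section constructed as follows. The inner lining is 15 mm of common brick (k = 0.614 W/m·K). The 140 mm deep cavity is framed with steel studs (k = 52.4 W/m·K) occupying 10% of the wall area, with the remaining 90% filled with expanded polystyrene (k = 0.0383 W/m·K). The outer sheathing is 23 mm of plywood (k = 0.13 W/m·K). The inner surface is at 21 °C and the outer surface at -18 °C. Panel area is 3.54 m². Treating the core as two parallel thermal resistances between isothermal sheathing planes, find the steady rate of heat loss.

Sheathing layers in series; stud and cavity paths in parallel between them.
R_inner = 0.015/(0.614×3.54) = 0.006901 K/W
R_stud  = 0.14/(52.4×0.1×3.54) = 0.007547 K/W
R_cav   = 0.14/(0.0383×0.9×3.54) = 1.147 K/W
1/R_core = 1/R_stud + 1/R_cav → R_core = 0.007498 K/W
R_outer = 0.023/(0.13×3.54) = 0.04998 K/W
R_total = 0.06438 K/W
Q = ΔT/R_total = 39/0.06438

Q ≈ 606 W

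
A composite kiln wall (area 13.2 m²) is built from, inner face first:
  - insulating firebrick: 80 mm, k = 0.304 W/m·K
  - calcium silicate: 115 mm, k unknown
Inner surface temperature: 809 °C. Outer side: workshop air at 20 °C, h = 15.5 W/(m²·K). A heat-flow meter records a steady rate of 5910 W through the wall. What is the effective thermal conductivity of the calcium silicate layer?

Using the resistance-network approach (series):
R_insulating firebrick = L/(kA) = 0.08/(0.304×13.2) = 0.01994 K/W
R_outer film = 1/(h_o·A) = 1/(15.5×13.2) = 0.004888 K/W
Sum of known resistances R_other = 0.02482 K/W
Total R = ΔT/Q = 789/5910 = 0.1335 K/W
R_calcium silicate = R_total − R_other = 0.1087 K/W
k = L/(R·A) = 0.115/(0.1087×13.2)

k ≈ 0.0802 W/(m·K)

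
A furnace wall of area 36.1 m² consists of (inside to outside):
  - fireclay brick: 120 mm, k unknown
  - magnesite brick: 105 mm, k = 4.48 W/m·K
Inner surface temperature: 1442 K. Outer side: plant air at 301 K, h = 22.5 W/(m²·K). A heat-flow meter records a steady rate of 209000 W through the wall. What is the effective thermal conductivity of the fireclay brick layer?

k ≈ 0.929 W/(m·K)

Treating each layer as a thermal resistance in series:
R_magnesite brick = L/(kA) = 0.105/(4.48×36.1) = 6.492×10^-4 K/W
R_outer film = 1/(h_o·A) = 1/(22.5×36.1) = 0.001231 K/W
Sum of known resistances R_other = 0.00188 K/W
Total R = ΔT/Q = 1141/209000 = 0.005459 K/W
R_fireclay brick = R_total − R_other = 0.003579 K/W
k = L/(R·A) = 0.12/(0.003579×36.1)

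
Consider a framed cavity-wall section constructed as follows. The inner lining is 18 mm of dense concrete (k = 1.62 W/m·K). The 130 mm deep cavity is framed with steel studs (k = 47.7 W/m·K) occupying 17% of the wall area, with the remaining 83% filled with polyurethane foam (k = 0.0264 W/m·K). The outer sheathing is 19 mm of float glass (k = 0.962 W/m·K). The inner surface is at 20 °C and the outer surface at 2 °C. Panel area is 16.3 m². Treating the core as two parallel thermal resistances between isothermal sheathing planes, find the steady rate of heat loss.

Sheathing layers in series; stud and cavity paths in parallel between them.
R_inner = 0.018/(1.62×16.3) = 6.817×10^-4 K/W
R_stud  = 0.13/(47.7×0.17×16.3) = 9.835×10^-4 K/W
R_cav   = 0.13/(0.0264×0.83×16.3) = 0.364 K/W
1/R_core = 1/R_stud + 1/R_cav → R_core = 9.809×10^-4 K/W
R_outer = 0.019/(0.962×16.3) = 0.001212 K/W
R_total = 0.002874 K/W
Q = ΔT/R_total = 18/0.002874

Q ≈ 6260 W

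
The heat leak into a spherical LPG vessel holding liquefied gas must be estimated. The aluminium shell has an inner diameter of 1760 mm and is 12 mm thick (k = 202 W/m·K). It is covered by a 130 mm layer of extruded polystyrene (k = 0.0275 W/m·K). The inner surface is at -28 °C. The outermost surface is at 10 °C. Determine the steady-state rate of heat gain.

For a spherical shell R = (1/r₁ − 1/r₂)/(4πk); film R = 1/(h·4πr²). In series:
R_aluminium shell = (1/0.88 − 1/0.892)/(4π×202) = 6.022×10^-6 K/W
R_extruded polystyrene = (1/0.892 − 1/1.022)/(4π×0.0275) = 0.4127 K/W
R_total = 0.4127 K/W
Q = ΔT/R_total = 38/0.4127

Q ≈ 92.1 W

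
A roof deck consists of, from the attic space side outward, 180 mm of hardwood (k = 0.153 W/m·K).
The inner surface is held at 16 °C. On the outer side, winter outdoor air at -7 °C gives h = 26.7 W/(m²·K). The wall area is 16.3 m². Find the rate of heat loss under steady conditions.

Using the resistance-network approach (series):
R_hardwood = L/(kA) = 0.18/(0.153×16.3) = 0.07218 K/W
R_outer film = 1/(h_o·A) = 1/(26.7×16.3) = 0.002298 K/W
R_total = 0.07447 K/W
Q = ΔT / R_total = 23 / 0.07447

Q ≈ 309 W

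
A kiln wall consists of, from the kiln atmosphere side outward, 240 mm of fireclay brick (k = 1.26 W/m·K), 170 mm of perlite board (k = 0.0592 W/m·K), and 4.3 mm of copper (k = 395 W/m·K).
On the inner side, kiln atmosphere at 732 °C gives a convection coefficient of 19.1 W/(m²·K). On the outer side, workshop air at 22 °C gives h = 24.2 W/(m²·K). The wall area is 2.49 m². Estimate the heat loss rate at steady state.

Q ≈ 560 W

Model the wall as resistances in series:
R_inner film = 1/(h_i·A) = 1/(19.1×2.49) = 0.02103 K/W
R_fireclay brick = L/(kA) = 0.24/(1.26×2.49) = 0.0765 K/W
R_perlite board = L/(kA) = 0.17/(0.0592×2.49) = 1.153 K/W
R_copper = L/(kA) = 0.0043/(395×2.49) = 4.372×10^-6 K/W
R_outer film = 1/(h_o·A) = 1/(24.2×2.49) = 0.0166 K/W
R_total = 1.267 K/W
Q = ΔT / R_total = 710 / 1.267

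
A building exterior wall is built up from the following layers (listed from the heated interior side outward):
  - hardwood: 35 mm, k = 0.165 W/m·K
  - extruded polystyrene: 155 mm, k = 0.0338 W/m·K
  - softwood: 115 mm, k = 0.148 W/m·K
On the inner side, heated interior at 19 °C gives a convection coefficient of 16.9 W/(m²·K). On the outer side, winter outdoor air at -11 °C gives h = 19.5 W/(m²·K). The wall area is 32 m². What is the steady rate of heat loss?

Model the wall as resistances in series:
R_inner film = 1/(h_i·A) = 1/(16.9×32) = 0.001849 K/W
R_hardwood = L/(kA) = 0.035/(0.165×32) = 0.006629 K/W
R_extruded polystyrene = L/(kA) = 0.155/(0.0338×32) = 0.1433 K/W
R_softwood = L/(kA) = 0.115/(0.148×32) = 0.02428 K/W
R_outer film = 1/(h_o·A) = 1/(19.5×32) = 0.001603 K/W
R_total = 0.1777 K/W
Q = ΔT / R_total = 30 / 0.1777

Q ≈ 169 W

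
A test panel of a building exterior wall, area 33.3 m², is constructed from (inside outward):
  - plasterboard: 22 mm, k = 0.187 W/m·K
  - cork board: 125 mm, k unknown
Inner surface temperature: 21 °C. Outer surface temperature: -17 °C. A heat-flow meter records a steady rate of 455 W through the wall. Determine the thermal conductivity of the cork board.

Using the resistance-network approach (series):
R_plasterboard = L/(kA) = 0.022/(0.187×33.3) = 0.003533 K/W
Sum of known resistances R_other = 0.003533 K/W
Total R = ΔT/Q = 38/455 = 0.08352 K/W
R_cork board = R_total − R_other = 0.07998 K/W
k = L/(R·A) = 0.125/(0.07998×33.3)

k ≈ 0.0469 W/(m·K)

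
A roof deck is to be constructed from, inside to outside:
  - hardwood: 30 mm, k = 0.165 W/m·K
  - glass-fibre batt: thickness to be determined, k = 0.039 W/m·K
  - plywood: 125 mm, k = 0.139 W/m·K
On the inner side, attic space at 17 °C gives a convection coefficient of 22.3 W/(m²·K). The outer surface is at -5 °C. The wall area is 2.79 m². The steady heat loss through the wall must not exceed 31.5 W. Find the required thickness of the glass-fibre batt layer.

Series thermal resistances:
R_inner film = 1/(h_i·A) = 1/(22.3×2.79) = 0.01607 K/W
R_hardwood = L/(kA) = 0.03/(0.165×2.79) = 0.06517 K/W
R_plywood = L/(kA) = 0.125/(0.139×2.79) = 0.3223 K/W
Sum of the known resistances R_other = 0.4036 K/W
Required total resistance R_tot = ΔT/Q_allow = 22/31.5 = 0.6984 K/W
R_glass-fibre batt = R_tot − R_other = 0.2948 K/W
L = R·k·A = 0.2948×0.039×2.79

L ≈ 32.1 mm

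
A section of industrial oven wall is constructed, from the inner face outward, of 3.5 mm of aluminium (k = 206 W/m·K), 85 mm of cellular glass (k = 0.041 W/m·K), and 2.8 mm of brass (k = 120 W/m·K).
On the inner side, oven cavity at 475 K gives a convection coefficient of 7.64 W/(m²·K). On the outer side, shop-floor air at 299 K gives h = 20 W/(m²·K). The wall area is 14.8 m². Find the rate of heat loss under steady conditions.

Q ≈ 1160 W

Using the resistance-network approach (series):
R_inner film = 1/(h_i·A) = 1/(7.64×14.8) = 0.008844 K/W
R_aluminium = L/(kA) = 0.0035/(206×14.8) = 1.148×10^-6 K/W
R_cellular glass = L/(kA) = 0.085/(0.041×14.8) = 0.1401 K/W
R_brass = L/(kA) = 0.0028/(120×14.8) = 1.577×10^-6 K/W
R_outer film = 1/(h_o·A) = 1/(20×14.8) = 0.003378 K/W
R_total = 0.1523 K/W
Q = ΔT / R_total = 176 / 0.1523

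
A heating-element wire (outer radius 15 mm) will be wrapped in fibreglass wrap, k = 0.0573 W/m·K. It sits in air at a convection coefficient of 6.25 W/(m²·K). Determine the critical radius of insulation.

For a cylinder r_cr = k/h = 0.0573/6.25
r_cr = 9.17 mm; since the bare radius (15 mm) is above r_cr, any added insulation will reduce heat loss.

r_cr ≈ 9.17 mm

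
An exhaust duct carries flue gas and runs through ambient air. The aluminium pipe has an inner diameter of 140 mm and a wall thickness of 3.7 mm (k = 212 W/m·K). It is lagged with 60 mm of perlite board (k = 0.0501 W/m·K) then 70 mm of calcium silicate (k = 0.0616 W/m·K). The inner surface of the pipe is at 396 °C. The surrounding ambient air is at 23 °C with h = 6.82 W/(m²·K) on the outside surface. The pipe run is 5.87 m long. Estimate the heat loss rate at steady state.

Radial resistances (cylindrical: R_cond = ln(r_o/r_i)/(2πkL), R_conv = 1/(h·2πrL)):
R_aluminium pipe wall = ln(73.7/70)/(2π×212×5.87) = 6.587×10^-6 K/W
R_perlite board = ln(133.7/73.7)/(2π×0.0501×5.87) = 0.3223 K/W
R_calcium silicate = ln(203.7/133.7)/(2π×0.0616×5.87) = 0.1853 K/W
R_outer film = 1/(h_o·2πr_oL) = 1/(6.82×2π×0.2037×5.87) = 0.01952 K/W
R_total = 0.5272 K/W
Q = ΔT/R_total = 373/0.5272

Q ≈ 708 W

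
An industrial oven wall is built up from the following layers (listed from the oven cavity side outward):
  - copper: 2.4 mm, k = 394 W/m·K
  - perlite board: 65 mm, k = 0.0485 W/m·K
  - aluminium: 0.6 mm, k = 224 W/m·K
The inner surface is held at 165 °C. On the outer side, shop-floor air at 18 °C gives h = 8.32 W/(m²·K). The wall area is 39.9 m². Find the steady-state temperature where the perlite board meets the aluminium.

T ≈ 30.1 °C

Model the wall as resistances in series:
R_copper = L/(kA) = 0.0024/(394×39.9) = 1.527×10^-7 K/W
R_perlite board = L/(kA) = 0.065/(0.0485×39.9) = 0.03359 K/W
R_aluminium = L/(kA) = 0.0006/(224×39.9) = 6.713×10^-8 K/W
R_outer film = 1/(h_o·A) = 1/(8.32×39.9) = 0.003012 K/W
R_total = 0.0366 K/W;  Q = ΔT/R_total = 147/0.0366 = 4016 W
T_interface = T_inner − Q·ΣR(inner→interface) = 165 − 4020×0.03359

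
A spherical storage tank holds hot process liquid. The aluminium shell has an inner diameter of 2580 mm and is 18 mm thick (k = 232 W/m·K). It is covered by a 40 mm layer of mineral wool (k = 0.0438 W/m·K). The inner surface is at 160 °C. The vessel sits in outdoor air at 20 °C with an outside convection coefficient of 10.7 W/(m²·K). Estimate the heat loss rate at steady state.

Q ≈ 3090 W

Each spherical layer contributes R = (1/r_i − 1/r_o)/(4πk):
R_aluminium shell = (1/1.29 − 1/1.308)/(4π×232) = 3.659×10^-6 K/W
R_mineral wool = (1/1.308 − 1/1.348)/(4π×0.0438) = 0.04122 K/W
R_outer film = 1/(h·4πr_o²) = 1/(10.7×4π×1.348²) = 0.004093 K/W
R_total = 0.04531 K/W
Q = ΔT/R_total = 140/0.04531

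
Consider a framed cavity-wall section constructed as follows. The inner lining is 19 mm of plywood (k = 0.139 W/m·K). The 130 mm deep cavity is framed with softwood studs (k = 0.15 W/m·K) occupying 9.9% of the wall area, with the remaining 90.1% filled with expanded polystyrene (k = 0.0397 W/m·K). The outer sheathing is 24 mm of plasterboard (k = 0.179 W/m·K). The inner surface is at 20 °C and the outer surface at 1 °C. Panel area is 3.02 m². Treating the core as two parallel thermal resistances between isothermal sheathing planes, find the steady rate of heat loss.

Q ≈ 20.2 W

Sheathing layers in series; stud and cavity paths in parallel between them.
R_inner = 0.019/(0.139×3.02) = 0.04526 K/W
R_stud  = 0.13/(0.15×0.099×3.02) = 2.899 K/W
R_cav   = 0.13/(0.0397×0.901×3.02) = 1.203 K/W
1/R_core = 1/R_stud + 1/R_cav → R_core = 0.8504 K/W
R_outer = 0.024/(0.179×3.02) = 0.0444 K/W
R_total = 0.94 K/W
Q = ΔT/R_total = 19/0.94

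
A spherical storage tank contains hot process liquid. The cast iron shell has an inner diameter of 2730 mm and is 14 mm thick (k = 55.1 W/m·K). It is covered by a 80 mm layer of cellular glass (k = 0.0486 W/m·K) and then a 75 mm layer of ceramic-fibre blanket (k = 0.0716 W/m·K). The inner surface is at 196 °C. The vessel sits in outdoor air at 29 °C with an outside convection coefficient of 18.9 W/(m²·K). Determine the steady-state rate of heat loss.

Q ≈ 1600 W

Each spherical layer contributes R = (1/r_i − 1/r_o)/(4πk):
R_cast iron shell = (1/1.365 − 1/1.379)/(4π×55.1) = 1.074×10^-5 K/W
R_cellular glass = (1/1.379 − 1/1.459)/(4π×0.0486) = 0.06511 K/W
R_ceramic-fibre blanket = (1/1.459 − 1/1.534)/(4π×0.0716) = 0.03724 K/W
R_outer film = 1/(h·4πr_o²) = 1/(18.9×4π×1.534²) = 0.001789 K/W
R_total = 0.1042 K/W
Q = ΔT/R_total = 167/0.1042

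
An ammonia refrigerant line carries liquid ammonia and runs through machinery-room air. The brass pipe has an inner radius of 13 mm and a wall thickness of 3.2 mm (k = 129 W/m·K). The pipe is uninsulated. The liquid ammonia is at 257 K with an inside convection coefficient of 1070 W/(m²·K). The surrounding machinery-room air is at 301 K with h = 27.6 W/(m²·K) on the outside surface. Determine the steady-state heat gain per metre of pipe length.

q′ ≈ 120 W/m

Radial resistances (cylindrical: R_cond = ln(r_o/r_i)/(2πkL), R_conv = 1/(h·2πrL)):
R_inner film = 1/(h_i·2πr₁L) = 1/(1070×2π×0.013×1) = 0.01144 K/W
R_brass pipe wall = ln(16.2/13)/(2π×129×1) = 2.715×10^-4 K/W
R_outer film = 1/(h_o·2πr_oL) = 1/(27.6×2π×0.0162×1) = 0.356 K/W
R_total = 0.3677 K/W
Q = ΔT/R_total = 44/0.3677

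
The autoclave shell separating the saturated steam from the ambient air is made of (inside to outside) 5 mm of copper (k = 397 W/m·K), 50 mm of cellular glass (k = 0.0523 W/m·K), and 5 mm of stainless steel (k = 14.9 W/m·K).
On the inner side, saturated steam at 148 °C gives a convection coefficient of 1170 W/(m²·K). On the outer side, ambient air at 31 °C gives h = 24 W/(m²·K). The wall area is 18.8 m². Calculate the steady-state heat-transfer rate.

Using the resistance-network approach (series):
R_inner film = 1/(h_i·A) = 1/(1170×18.8) = 4.546×10^-5 K/W
R_copper = L/(kA) = 0.005/(397×18.8) = 6.699×10^-7 K/W
R_cellular glass = L/(kA) = 0.05/(0.0523×18.8) = 0.05085 K/W
R_stainless steel = L/(kA) = 0.005/(14.9×18.8) = 1.785×10^-5 K/W
R_outer film = 1/(h_o·A) = 1/(24×18.8) = 0.002216 K/W
R_total = 0.05313 K/W
Q = ΔT / R_total = 117 / 0.05313

Q ≈ 2200 W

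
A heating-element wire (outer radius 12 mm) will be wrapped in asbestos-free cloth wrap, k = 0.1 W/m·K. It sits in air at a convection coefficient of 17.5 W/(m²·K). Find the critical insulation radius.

For a cylinder r_cr = k/h = 0.1/17.5
r_cr = 5.71 mm; since the bare radius (12 mm) is above r_cr, any added insulation will reduce heat loss.

r_cr ≈ 5.71 mm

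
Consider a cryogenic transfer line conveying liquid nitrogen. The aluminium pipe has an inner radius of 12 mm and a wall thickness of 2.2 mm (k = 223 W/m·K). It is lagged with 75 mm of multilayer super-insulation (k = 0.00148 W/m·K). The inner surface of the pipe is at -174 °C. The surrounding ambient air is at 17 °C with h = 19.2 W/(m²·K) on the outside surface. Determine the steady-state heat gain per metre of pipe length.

q′ ≈ 0.966 W/m

Radial resistances (cylindrical: R_cond = ln(r_o/r_i)/(2πkL), R_conv = 1/(h·2πrL)):
R_aluminium pipe wall = ln(14.2/12)/(2π×223×1) = 1.201×10^-4 K/W
R_multilayer super-insulation = ln(89.2/14.2)/(2π×0.00148×1) = 197.6 K/W
R_outer film = 1/(h_o·2πr_oL) = 1/(19.2×2π×0.0892×1) = 0.09293 K/W
R_total = 197.7 K/W
Q = ΔT/R_total = 191/197.7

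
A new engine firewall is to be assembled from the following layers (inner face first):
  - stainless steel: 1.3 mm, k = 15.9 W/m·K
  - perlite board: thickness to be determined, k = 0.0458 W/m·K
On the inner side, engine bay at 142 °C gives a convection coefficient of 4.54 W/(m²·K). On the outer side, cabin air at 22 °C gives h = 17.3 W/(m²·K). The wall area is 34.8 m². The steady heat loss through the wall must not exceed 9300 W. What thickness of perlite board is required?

L ≈ 7.83 mm

Thermal resistances in series:
R_inner film = 1/(h_i·A) = 1/(4.54×34.8) = 0.006329 K/W
R_stainless steel = L/(kA) = 0.0013/(15.9×34.8) = 2.349×10^-6 K/W
R_outer film = 1/(h_o·A) = 1/(17.3×34.8) = 0.001661 K/W
Sum of the known resistances R_other = 0.007993 K/W
Required total resistance R_tot = ΔT/Q_allow = 120/9300 = 0.0129 K/W
R_perlite board = R_tot − R_other = 0.00491 K/W
L = R·k·A = 0.00491×0.0458×34.8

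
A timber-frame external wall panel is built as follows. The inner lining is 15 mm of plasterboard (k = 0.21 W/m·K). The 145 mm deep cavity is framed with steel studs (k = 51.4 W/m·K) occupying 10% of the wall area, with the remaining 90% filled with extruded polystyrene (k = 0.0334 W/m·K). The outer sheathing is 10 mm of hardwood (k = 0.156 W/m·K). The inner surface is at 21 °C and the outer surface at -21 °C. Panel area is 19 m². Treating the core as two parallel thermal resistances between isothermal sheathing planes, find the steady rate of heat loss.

Sheathing layers in series; stud and cavity paths in parallel between them.
R_inner = 0.015/(0.21×19) = 0.003759 K/W
R_stud  = 0.145/(51.4×0.1×19) = 0.001485 K/W
R_cav   = 0.145/(0.0334×0.9×19) = 0.2539 K/W
1/R_core = 1/R_stud + 1/R_cav → R_core = 0.001476 K/W
R_outer = 0.01/(0.156×19) = 0.003374 K/W
R_total = 0.008609 K/W
Q = ΔT/R_total = 42/0.008609

Q ≈ 4880 W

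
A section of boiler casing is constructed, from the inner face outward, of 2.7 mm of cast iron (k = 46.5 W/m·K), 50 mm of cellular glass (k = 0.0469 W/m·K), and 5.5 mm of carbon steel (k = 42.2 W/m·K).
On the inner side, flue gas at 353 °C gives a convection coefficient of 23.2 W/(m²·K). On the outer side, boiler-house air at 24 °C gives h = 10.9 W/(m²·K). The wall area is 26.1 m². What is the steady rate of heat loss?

Thermal resistances in series:
R_inner film = 1/(h_i·A) = 1/(23.2×26.1) = 0.001651 K/W
R_cast iron = L/(kA) = 0.0027/(46.5×26.1) = 2.225×10^-6 K/W
R_cellular glass = L/(kA) = 0.05/(0.0469×26.1) = 0.04085 K/W
R_carbon steel = L/(kA) = 0.0055/(42.2×26.1) = 4.994×10^-6 K/W
R_outer film = 1/(h_o·A) = 1/(10.9×26.1) = 0.003515 K/W
R_total = 0.04602 K/W
Q = ΔT / R_total = 329 / 0.04602

Q ≈ 7150 W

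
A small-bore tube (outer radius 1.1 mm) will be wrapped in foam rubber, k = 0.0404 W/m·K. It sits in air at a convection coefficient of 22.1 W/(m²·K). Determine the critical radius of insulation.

For a cylinder r_cr = k/h = 0.0404/22.1
r_cr = 1.83 mm; since the bare radius (1.1 mm) is below r_cr, adding a thin layer of insulation will *increase* heat loss.

r_cr ≈ 1.83 mm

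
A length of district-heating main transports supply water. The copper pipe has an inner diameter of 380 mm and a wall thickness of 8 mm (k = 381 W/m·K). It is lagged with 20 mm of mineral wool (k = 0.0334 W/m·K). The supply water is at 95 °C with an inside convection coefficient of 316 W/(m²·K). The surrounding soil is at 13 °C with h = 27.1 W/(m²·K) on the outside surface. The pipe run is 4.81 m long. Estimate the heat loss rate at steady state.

Per-layer cylindrical resistances, series-summed:
R_inner film = 1/(h_i·2πr₁L) = 1/(316×2π×0.19×4.81) = 5.511×10^-4 K/W
R_copper pipe wall = ln(198/190)/(2π×381×4.81) = 3.582×10^-6 K/W
R_mineral wool = ln(218/198)/(2π×0.0334×4.81) = 0.09533 K/W
R_outer film = 1/(h_o·2πr_oL) = 1/(27.1×2π×0.218×4.81) = 0.005601 K/W
R_total = 0.1015 K/W
Q = ΔT/R_total = 82/0.1015

Q ≈ 808 W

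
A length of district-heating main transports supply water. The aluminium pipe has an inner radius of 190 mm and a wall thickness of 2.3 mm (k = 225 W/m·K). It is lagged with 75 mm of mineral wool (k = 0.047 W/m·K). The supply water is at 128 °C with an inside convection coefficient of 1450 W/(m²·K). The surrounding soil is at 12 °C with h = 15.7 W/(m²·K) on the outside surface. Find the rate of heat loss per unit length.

q′ ≈ 101 W/m

Cylindrical conduction, so R = ln(r₂/r₁)/(2πkL) per layer, in series:
R_inner film = 1/(h_i·2πr₁L) = 1/(1450×2π×0.19×1) = 5.777×10^-4 K/W
R_aluminium pipe wall = ln(192.3/190)/(2π×225×1) = 8.511×10^-6 K/W
R_mineral wool = ln(267.3/192.3)/(2π×0.047×1) = 1.115 K/W
R_outer film = 1/(h_o·2πr_oL) = 1/(15.7×2π×0.2673×1) = 0.03792 K/W
R_total = 1.154 K/W
Q = ΔT/R_total = 116/1.154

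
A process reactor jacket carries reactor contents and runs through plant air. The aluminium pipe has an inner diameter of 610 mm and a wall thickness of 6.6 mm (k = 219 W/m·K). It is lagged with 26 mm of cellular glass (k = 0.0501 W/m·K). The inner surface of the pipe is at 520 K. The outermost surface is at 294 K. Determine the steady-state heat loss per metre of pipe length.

q′ ≈ 888 W/m

Cylindrical conduction, so R = ln(r₂/r₁)/(2πkL) per layer, in series:
R_aluminium pipe wall = ln(311.6/305)/(2π×219×1) = 1.556×10^-5 K/W
R_cellular glass = ln(337.6/311.6)/(2π×0.0501×1) = 0.2546 K/W
R_total = 0.2546 K/W
Q = ΔT/R_total = 226/0.2546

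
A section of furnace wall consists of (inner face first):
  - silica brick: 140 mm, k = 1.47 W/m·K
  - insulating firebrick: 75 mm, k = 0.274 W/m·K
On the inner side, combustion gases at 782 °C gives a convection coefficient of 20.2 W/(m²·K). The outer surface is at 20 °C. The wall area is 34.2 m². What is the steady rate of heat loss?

Model the wall as resistances in series:
R_inner film = 1/(h_i·A) = 1/(20.2×34.2) = 0.001448 K/W
R_silica brick = L/(kA) = 0.14/(1.47×34.2) = 0.002785 K/W
R_insulating firebrick = L/(kA) = 0.075/(0.274×34.2) = 0.008004 K/W
R_total = 0.01224 K/W
Q = ΔT / R_total = 762 / 0.01224

Q ≈ 62300 W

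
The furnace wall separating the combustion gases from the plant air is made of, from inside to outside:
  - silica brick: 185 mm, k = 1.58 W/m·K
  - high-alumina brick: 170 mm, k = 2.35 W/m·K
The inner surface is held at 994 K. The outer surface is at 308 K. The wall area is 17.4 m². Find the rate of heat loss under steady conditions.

Q ≈ 63000 W

Model the wall as resistances in series:
R_silica brick = L/(kA) = 0.185/(1.58×17.4) = 0.006729 K/W
R_high-alumina brick = L/(kA) = 0.17/(2.35×17.4) = 0.004157 K/W
R_total = 0.01089 K/W
Q = ΔT / R_total = 686 / 0.01089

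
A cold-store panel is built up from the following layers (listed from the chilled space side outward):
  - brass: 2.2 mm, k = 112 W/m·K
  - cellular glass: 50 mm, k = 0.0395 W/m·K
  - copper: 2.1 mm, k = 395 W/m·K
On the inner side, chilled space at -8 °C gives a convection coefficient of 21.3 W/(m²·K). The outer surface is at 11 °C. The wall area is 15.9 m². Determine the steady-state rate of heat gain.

Q ≈ 230 W

Treating each layer as a thermal resistance in series:
R_inner film = 1/(h_i·A) = 1/(21.3×15.9) = 0.002953 K/W
R_brass = L/(kA) = 0.0022/(112×15.9) = 1.235×10^-6 K/W
R_cellular glass = L/(kA) = 0.05/(0.0395×15.9) = 0.07961 K/W
R_copper = L/(kA) = 0.0021/(395×15.9) = 3.344×10^-7 K/W
R_total = 0.08257 K/W
Q = ΔT / R_total = 19 / 0.08257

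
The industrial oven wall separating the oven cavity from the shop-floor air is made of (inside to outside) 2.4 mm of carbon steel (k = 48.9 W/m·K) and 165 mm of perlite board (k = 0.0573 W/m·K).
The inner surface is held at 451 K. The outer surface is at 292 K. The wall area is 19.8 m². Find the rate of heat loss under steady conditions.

Q ≈ 1090 W

Thermal resistances in series:
R_carbon steel = L/(kA) = 0.0024/(48.9×19.8) = 2.479×10^-6 K/W
R_perlite board = L/(kA) = 0.165/(0.0573×19.8) = 0.1454 K/W
R_total = 0.1454 K/W
Q = ΔT / R_total = 159 / 0.1454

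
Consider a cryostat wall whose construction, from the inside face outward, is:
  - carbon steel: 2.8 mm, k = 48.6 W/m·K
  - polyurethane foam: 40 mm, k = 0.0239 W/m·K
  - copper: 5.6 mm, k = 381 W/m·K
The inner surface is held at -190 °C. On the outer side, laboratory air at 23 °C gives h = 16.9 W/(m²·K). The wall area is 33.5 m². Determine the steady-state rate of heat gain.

Q ≈ 4120 W

Thermal resistances in series:
R_carbon steel = L/(kA) = 0.0028/(48.6×33.5) = 1.72×10^-6 K/W
R_polyurethane foam = L/(kA) = 0.04/(0.0239×33.5) = 0.04996 K/W
R_copper = L/(kA) = 0.0056/(381×33.5) = 4.388×10^-7 K/W
R_outer film = 1/(h_o·A) = 1/(16.9×33.5) = 0.001766 K/W
R_total = 0.05173 K/W
Q = ΔT / R_total = 213 / 0.05173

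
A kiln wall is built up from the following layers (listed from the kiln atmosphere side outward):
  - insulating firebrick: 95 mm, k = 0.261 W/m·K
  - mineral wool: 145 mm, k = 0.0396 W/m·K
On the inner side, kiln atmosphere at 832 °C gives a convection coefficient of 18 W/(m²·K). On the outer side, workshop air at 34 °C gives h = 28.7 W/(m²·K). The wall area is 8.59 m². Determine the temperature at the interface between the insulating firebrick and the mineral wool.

Treating each layer as a thermal resistance in series:
R_inner film = 1/(h_i·A) = 1/(18×8.59) = 0.006467 K/W
R_insulating firebrick = L/(kA) = 0.095/(0.261×8.59) = 0.04237 K/W
R_mineral wool = L/(kA) = 0.145/(0.0396×8.59) = 0.4263 K/W
R_outer film = 1/(h_o·A) = 1/(28.7×8.59) = 0.004056 K/W
R_total = 0.4792 K/W;  Q = ΔT/R_total = 798/0.4792 = 1665 W
T_interface = T_inner − Q·ΣR(inner→interface) = 832 − 1670×0.04884

T ≈ 751 °C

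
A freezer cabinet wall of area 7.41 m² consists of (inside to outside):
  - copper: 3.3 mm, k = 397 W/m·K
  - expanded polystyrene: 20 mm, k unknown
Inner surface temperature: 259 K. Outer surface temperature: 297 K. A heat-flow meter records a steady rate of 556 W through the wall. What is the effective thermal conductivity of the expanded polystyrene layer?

Thermal resistances in series:
R_copper = L/(kA) = 0.0033/(397×7.41) = 1.122×10^-6 K/W
Sum of known resistances R_other = 1.122×10^-6 K/W
Total R = ΔT/Q = 38/556 = 0.06835 K/W
R_expanded polystyrene = R_total − R_other = 0.06834 K/W
k = L/(R·A) = 0.02/(0.06834×7.41)

k ≈ 0.0395 W/(m·K)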